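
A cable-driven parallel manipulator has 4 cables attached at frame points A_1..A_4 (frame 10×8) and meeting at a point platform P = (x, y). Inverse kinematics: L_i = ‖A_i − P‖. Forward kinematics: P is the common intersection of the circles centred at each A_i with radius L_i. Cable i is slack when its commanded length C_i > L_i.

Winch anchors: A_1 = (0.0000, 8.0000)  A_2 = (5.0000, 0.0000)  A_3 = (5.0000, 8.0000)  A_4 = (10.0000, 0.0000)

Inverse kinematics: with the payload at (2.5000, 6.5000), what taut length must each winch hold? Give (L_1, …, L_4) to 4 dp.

(2.9155, 6.9642, 2.9155, 9.9247)

cable 1: Δx=-2.5000, Δy=1.5000; L_1 = √(Δx²+Δy²) = 2.9155
cable 2: Δx=2.5000, Δy=-6.5000; L_2 = √(Δx²+Δy²) = 6.9642
cable 3: Δx=2.5000, Δy=1.5000; L_3 = √(Δx²+Δy²) = 2.9155
cable 4: Δx=7.5000, Δy=-6.5000; L_4 = √(Δx²+Δy²) = 9.9247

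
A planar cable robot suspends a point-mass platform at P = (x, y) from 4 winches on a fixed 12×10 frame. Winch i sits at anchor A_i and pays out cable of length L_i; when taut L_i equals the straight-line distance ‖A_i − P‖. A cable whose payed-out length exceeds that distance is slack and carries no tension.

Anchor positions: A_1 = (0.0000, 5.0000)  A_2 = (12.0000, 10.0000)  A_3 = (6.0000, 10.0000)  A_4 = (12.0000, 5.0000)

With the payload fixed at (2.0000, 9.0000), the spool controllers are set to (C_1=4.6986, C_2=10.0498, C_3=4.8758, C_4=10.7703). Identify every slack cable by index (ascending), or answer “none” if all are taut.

cable 1: L_1 = ‖A_1−P‖ = 4.4721;  C_1 = 4.6986 → slack
cable 2: L_2 = ‖A_2−P‖ = 10.0499;  C_2 = 10.0498 → taut
cable 3: L_3 = ‖A_3−P‖ = 4.1231;  C_3 = 4.8758 → slack
cable 4: L_4 = ‖A_4−P‖ = 10.7703;  C_4 = 10.7703 → taut

1, 3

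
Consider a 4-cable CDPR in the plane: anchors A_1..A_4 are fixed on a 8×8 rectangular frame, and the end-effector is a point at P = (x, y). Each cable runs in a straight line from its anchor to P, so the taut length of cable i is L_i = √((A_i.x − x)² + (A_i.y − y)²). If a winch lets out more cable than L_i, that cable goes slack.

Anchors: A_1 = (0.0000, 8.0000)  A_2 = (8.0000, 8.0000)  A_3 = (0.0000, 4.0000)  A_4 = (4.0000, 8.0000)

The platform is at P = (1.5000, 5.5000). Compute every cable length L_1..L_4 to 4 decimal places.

L_1: Δ = A_1−P = (-1.5000, 2.5000) → ‖Δ‖ = √8.5000 = 2.9155
L_2: Δ = A_2−P = (6.5000, 2.5000) → ‖Δ‖ = √48.5000 = 6.9642
L_3: Δ = A_3−P = (-1.5000, -1.5000) → ‖Δ‖ = √4.5000 = 2.1213
L_4: Δ = A_4−P = (2.5000, 2.5000) → ‖Δ‖ = √12.5000 = 3.5355

(2.9155, 6.9642, 2.1213, 3.5355)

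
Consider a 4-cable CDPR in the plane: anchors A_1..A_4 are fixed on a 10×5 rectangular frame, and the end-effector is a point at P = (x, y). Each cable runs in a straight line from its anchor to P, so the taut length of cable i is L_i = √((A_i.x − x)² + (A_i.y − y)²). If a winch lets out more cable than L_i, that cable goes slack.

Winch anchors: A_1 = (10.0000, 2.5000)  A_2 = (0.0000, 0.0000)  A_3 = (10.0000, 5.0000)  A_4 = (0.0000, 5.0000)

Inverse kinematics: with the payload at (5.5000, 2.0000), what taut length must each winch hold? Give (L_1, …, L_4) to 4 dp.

cable 1: Δx=4.5000, Δy=0.5000; L_1 = √(Δx²+Δy²) = 4.5277
cable 2: Δx=-5.5000, Δy=-2.0000; L_2 = √(Δx²+Δy²) = 5.8523
cable 3: Δx=4.5000, Δy=3.0000; L_3 = √(Δx²+Δy²) = 5.4083
cable 4: Δx=-5.5000, Δy=3.0000; L_4 = √(Δx²+Δy²) = 6.2650

(4.5277, 5.8523, 5.4083, 6.2650)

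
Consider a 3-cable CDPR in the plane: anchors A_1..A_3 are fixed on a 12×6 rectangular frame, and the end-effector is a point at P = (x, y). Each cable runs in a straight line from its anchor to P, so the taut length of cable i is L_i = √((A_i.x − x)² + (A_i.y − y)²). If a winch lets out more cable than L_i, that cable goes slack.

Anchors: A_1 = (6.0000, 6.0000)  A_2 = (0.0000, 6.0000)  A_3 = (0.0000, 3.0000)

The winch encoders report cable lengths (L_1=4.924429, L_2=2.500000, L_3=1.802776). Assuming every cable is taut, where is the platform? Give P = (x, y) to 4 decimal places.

(1.5000, 4.0000)

each cable: (A_i−P)·(A_i−P) = L_i²; let c_i = ‖A_i‖²−L_i²
c_1 = 36.0000+36.0000−24.2500 = 47.7500
row 1: 12.0000x + 0.0000y = 18.0000  (c_2=29.7500)
row 2: 12.0000x + 6.0000y = 42.0000  (c_3=5.7500)
Cramer on rows 1–2 → x = 1.5000, y = 4.0000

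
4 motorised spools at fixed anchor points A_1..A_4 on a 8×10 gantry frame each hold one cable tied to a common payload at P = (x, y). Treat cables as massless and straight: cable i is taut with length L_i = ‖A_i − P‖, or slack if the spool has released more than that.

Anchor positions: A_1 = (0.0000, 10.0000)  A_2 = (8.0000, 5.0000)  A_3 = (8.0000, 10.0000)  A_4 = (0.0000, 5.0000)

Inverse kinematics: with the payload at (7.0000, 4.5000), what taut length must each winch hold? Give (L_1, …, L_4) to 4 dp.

L_1 = √((0.0000−7.0000)² + (10.0000−4.5000)²) = 8.9022
L_2 = √((8.0000−7.0000)² + (5.0000−4.5000)²) = 1.1180
L_3 = √((8.0000−7.0000)² + (10.0000−4.5000)²) = 5.5902
L_4 = √((0.0000−7.0000)² + (5.0000−4.5000)²) = 7.0178

(8.9022, 1.1180, 5.5902, 7.0178)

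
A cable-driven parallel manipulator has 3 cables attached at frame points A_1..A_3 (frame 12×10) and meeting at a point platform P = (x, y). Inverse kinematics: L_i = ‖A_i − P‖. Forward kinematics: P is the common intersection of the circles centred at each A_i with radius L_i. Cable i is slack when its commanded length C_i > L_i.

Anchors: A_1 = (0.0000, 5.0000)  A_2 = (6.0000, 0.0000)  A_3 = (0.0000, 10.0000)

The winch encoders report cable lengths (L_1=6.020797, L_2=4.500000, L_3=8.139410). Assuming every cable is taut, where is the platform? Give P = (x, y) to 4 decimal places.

circle eqns → linear via eq_j − eq_1; set q_j = A_j·A_j − L_j²
q_1 = 0.0000+25.0000−36.2500 = -11.2500
-12.0000·x + 10.0000·y = q_1−q_2 = -27.0000
0.0000·x − 10.0000·y = q_1−q_3 = -45.0000
solve first two rows → x=6.0000, y=4.5000

(6.0000, 4.5000)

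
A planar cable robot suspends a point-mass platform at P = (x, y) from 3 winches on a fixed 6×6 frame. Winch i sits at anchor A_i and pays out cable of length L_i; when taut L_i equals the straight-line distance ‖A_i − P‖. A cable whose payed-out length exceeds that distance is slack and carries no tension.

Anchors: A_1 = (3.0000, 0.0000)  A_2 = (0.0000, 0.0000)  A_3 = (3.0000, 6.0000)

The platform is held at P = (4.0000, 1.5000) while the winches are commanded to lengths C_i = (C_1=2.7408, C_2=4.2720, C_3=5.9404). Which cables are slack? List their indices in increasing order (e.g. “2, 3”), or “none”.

1, 3

cable 1: L_1 = ‖A_1−P‖ = 1.8028;  C_1 = 2.7408 → slack
cable 2: L_2 = ‖A_2−P‖ = 4.2720;  C_2 = 4.2720 → taut
cable 3: L_3 = ‖A_3−P‖ = 4.6098;  C_3 = 5.9404 → slack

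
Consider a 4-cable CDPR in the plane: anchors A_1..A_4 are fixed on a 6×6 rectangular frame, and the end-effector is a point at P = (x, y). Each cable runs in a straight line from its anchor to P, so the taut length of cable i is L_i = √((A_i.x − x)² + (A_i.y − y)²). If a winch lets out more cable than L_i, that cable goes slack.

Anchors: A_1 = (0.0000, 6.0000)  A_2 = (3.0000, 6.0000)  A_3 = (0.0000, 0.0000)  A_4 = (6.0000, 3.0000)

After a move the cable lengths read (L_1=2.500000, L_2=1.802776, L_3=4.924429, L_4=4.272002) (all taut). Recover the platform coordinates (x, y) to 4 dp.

expand ‖A_i−P‖²=L_i² and subtract eq 1 (k_i ≔ ‖A_i‖²−L_i²)
k_1 = 0.0000+36.0000−6.2500 = 29.7500
eq1−eq2 → [-6.0000  0.0000]·P = -12.0000
eq1−eq3 → [0.0000  12.0000]·P = 54.0000
eq1−eq4 → [-12.0000  6.0000]·P = 3.0000
2×2 solve → P = (2.0000, 4.5000)
check cable 4: ‖A_4−P‖² = 18.2500 ≈ L_4² = 18.2500 ✓

(2.0000, 4.5000)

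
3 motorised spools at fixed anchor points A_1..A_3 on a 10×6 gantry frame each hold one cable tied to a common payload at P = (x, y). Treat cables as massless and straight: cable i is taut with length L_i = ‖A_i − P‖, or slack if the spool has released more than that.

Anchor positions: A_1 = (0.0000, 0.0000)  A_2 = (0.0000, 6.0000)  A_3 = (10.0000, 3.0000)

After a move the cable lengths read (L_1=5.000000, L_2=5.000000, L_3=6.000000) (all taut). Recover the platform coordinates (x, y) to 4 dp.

(4.0000, 3.0000)

each cable: (A_i−P)·(A_i−P) = L_i²; let k_i = ‖A_i‖²−L_i²
k_1 = 0.0000+0.0000−25.0000 = -25.0000
row 1: 0.0000x − 12.0000y = -36.0000  (k_2=11.0000)
row 2: -20.0000x − 6.0000y = -98.0000  (k_3=73.0000)
Cramer on rows 1–2 → x = 4.0000, y = 3.0000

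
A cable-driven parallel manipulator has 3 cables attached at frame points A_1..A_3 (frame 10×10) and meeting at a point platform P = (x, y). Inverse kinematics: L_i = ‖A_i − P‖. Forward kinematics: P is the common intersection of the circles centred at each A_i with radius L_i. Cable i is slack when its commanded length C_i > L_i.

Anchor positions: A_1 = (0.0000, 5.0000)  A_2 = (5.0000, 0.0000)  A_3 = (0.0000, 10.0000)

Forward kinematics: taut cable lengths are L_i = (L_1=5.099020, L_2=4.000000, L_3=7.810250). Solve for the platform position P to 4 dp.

circle eqns → linear via eq_j − eq_1; set k_j = A_j·A_j − L_j²
k_1 = 0.0000+25.0000−26.0000 = -1.0000
-10.0000·x + 10.0000·y = k_1−k_2 = -10.0000
0.0000·x − 10.0000·y = k_1−k_3 = -40.0000
solve first two rows → x=5.0000, y=4.0000

(5.0000, 4.0000)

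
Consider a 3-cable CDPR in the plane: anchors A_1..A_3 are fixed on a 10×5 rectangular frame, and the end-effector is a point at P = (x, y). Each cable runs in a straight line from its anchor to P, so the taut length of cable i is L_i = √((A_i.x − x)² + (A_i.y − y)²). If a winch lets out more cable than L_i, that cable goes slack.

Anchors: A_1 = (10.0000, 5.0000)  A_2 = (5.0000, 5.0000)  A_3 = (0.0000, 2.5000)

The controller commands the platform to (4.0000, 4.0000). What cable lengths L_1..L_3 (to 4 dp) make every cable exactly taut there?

(6.0828, 1.4142, 4.2720)

L_1 = √((10.0000−4.0000)² + (5.0000−4.0000)²) = 6.0828
L_2 = √((5.0000−4.0000)² + (5.0000−4.0000)²) = 1.4142
L_3 = √((0.0000−4.0000)² + (2.5000−4.0000)²) = 4.2720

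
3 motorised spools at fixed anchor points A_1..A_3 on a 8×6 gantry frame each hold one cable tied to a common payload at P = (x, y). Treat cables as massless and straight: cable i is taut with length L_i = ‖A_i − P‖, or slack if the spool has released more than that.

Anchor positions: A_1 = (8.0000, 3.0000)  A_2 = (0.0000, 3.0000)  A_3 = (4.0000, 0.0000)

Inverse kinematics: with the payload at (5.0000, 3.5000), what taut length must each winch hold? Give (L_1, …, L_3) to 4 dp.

(3.0414, 5.0249, 3.6401)

L_1: Δ = A_1−P = (3.0000, -0.5000) → ‖Δ‖ = √9.2500 = 3.0414
L_2: Δ = A_2−P = (-5.0000, -0.5000) → ‖Δ‖ = √25.2500 = 5.0249
L_3: Δ = A_3−P = (-1.0000, -3.5000) → ‖Δ‖ = √13.2500 = 3.6401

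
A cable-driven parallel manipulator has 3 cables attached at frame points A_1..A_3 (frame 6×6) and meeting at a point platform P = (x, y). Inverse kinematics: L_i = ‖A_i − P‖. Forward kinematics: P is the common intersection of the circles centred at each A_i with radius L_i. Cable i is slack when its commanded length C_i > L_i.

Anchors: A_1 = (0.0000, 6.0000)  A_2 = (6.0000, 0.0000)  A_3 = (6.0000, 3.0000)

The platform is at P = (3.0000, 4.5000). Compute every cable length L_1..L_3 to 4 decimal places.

(3.3541, 5.4083, 3.3541)

L_1 = √((0.0000−3.0000)² + (6.0000−4.5000)²) = 3.3541
L_2 = √((6.0000−3.0000)² + (0.0000−4.5000)²) = 5.4083
L_3 = √((6.0000−3.0000)² + (3.0000−4.5000)²) = 3.3541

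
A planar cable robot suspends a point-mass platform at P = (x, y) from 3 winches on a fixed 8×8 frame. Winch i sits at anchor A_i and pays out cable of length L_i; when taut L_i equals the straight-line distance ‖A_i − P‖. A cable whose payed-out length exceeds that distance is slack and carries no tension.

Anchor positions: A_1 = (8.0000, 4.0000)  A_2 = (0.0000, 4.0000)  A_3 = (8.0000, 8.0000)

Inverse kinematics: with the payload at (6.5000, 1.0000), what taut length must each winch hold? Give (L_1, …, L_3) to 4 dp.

L_1: Δ = A_1−P = (1.5000, 3.0000) → ‖Δ‖ = √11.2500 = 3.3541
L_2: Δ = A_2−P = (-6.5000, 3.0000) → ‖Δ‖ = √51.2500 = 7.1589
L_3: Δ = A_3−P = (1.5000, 7.0000) → ‖Δ‖ = √51.2500 = 7.1589

(3.3541, 7.1589, 7.1589)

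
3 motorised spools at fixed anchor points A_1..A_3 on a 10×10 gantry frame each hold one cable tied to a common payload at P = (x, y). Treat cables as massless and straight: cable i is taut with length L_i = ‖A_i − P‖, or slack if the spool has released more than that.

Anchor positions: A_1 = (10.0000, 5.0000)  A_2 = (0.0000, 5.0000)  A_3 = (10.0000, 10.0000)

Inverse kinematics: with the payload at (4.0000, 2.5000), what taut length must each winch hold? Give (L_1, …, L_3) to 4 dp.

cable 1: Δx=6.0000, Δy=2.5000; L_1 = √(Δx²+Δy²) = 6.5000
cable 2: Δx=-4.0000, Δy=2.5000; L_2 = √(Δx²+Δy²) = 4.7170
cable 3: Δx=6.0000, Δy=7.5000; L_3 = √(Δx²+Δy²) = 9.6047

(6.5000, 4.7170, 9.6047)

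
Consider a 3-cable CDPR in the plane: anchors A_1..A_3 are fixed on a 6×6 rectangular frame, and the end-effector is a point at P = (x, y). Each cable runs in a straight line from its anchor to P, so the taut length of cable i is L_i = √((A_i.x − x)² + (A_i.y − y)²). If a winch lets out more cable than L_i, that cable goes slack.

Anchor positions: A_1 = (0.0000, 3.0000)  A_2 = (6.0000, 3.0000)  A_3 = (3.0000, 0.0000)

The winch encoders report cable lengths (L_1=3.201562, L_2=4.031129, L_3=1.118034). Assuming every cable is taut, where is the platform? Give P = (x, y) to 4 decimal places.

(2.5000, 1.0000)

circle eqns → linear via eq_j − eq_1; set q_j = A_j·A_j − L_j²
q_1 = 0.0000+9.0000−10.2500 = -1.2500
-12.0000·x + 0.0000·y = q_1−q_2 = -30.0000
-6.0000·x + 6.0000·y = q_1−q_3 = -9.0000
solve first two rows → x=2.5000, y=1.0000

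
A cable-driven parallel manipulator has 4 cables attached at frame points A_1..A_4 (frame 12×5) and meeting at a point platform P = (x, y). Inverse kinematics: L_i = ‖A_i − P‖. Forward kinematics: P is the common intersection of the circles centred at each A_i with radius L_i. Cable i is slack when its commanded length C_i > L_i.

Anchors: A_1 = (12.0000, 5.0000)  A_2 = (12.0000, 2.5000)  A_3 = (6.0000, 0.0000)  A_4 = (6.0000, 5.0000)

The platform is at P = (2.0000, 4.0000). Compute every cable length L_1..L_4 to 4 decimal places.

(10.0499, 10.1119, 5.6569, 4.1231)

cable 1: Δx=10.0000, Δy=1.0000; L_1 = √(Δx²+Δy²) = 10.0499
cable 2: Δx=10.0000, Δy=-1.5000; L_2 = √(Δx²+Δy²) = 10.1119
cable 3: Δx=4.0000, Δy=-4.0000; L_3 = √(Δx²+Δy²) = 5.6569
cable 4: Δx=4.0000, Δy=1.0000; L_4 = √(Δx²+Δy²) = 4.1231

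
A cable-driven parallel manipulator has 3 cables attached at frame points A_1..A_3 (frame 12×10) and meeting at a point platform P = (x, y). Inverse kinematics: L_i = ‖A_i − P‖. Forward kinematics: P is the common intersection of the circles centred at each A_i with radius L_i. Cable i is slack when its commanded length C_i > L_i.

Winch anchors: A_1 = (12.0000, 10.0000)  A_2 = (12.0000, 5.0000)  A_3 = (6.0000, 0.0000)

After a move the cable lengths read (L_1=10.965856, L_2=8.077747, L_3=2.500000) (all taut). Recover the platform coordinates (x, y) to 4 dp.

(4.5000, 2.0000)

each cable: (A_i−P)·(A_i−P) = L_i²; let k_i = ‖A_i‖²−L_i²
k_1 = 144.0000+100.0000−120.2500 = 123.7500
row 1: 0.0000x + 10.0000y = 20.0000  (k_2=103.7500)
row 2: 12.0000x + 20.0000y = 94.0000  (k_3=29.7500)
Cramer on rows 1–2 → x = 4.5000, y = 2.0000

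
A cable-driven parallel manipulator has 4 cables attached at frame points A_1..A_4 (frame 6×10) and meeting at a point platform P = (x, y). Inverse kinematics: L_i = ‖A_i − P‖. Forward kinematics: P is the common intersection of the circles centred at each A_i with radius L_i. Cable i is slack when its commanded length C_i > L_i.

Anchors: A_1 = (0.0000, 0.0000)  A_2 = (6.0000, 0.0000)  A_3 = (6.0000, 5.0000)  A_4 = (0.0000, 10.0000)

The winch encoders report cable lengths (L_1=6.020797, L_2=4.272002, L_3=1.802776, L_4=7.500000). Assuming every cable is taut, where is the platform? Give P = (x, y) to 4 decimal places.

(4.5000, 4.0000)

circle eqns → linear via eq_j − eq_1; set c_j = A_j·A_j − L_j²
c_1 = 0.0000+0.0000−36.2500 = -36.2500
-12.0000·x + 0.0000·y = c_1−c_2 = -54.0000
-12.0000·x − 10.0000·y = c_1−c_3 = -94.0000
0.0000·x − 20.0000·y = c_1−c_4 = -80.0000
solve first two rows → x=4.5000, y=4.0000
check cable 4: ‖A_4−P‖² = 56.2500 ≈ L_4² = 56.2500 ✓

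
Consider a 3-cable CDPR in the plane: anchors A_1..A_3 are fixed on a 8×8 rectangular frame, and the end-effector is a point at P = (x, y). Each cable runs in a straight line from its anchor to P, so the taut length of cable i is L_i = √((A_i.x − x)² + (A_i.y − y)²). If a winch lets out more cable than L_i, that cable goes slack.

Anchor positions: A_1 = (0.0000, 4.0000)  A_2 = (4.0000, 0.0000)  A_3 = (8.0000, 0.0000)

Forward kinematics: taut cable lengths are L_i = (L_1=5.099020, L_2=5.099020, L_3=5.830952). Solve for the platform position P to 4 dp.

expand ‖A_i−P‖²=L_i² and subtract eq 1 (k_i ≔ ‖A_i‖²−L_i²)
k_1 = 0.0000+16.0000−26.0000 = -10.0000
eq1−eq2 → [-8.0000  8.0000]·P = 0.0000
eq1−eq3 → [-16.0000  8.0000]·P = -40.0000
2×2 solve → P = (5.0000, 5.0000)

(5.0000, 5.0000)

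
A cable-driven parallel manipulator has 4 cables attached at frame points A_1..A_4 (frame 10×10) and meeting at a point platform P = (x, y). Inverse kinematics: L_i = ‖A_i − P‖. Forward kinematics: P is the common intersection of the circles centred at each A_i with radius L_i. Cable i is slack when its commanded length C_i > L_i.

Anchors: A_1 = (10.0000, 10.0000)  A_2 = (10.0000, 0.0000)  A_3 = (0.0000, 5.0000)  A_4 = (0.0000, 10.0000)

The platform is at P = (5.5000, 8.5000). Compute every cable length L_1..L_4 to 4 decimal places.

(4.7434, 9.6177, 6.5192, 5.7009)

L_1 = √((10.0000−5.5000)² + (10.0000−8.5000)²) = 4.7434
L_2 = √((10.0000−5.5000)² + (0.0000−8.5000)²) = 9.6177
L_3 = √((0.0000−5.5000)² + (5.0000−8.5000)²) = 6.5192
L_4 = √((0.0000−5.5000)² + (10.0000−8.5000)²) = 5.7009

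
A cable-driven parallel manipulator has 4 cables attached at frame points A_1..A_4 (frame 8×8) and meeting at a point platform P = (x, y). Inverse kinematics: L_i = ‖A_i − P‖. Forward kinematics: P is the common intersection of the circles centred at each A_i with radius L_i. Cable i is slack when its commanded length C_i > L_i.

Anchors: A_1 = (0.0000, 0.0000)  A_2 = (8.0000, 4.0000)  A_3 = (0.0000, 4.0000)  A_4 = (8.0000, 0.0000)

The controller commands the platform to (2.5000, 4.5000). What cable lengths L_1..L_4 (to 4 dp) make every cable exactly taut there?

(5.1478, 5.5227, 2.5495, 7.1063)

L_1 = √((0.0000−2.5000)² + (0.0000−4.5000)²) = 5.1478
L_2 = √((8.0000−2.5000)² + (4.0000−4.5000)²) = 5.5227
L_3 = √((0.0000−2.5000)² + (4.0000−4.5000)²) = 2.5495
L_4 = √((8.0000−2.5000)² + (0.0000−4.5000)²) = 7.1063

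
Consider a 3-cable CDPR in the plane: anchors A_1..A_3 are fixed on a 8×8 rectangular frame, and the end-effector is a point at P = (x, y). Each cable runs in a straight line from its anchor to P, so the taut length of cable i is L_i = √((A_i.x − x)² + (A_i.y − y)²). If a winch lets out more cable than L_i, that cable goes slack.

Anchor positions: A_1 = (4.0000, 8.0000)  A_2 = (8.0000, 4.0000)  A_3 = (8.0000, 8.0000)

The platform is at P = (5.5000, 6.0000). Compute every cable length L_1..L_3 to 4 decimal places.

(2.5000, 3.2016, 3.2016)

cable 1: Δx=-1.5000, Δy=2.0000; L_1 = √(Δx²+Δy²) = 2.5000
cable 2: Δx=2.5000, Δy=-2.0000; L_2 = √(Δx²+Δy²) = 3.2016
cable 3: Δx=2.5000, Δy=2.0000; L_3 = √(Δx²+Δy²) = 3.2016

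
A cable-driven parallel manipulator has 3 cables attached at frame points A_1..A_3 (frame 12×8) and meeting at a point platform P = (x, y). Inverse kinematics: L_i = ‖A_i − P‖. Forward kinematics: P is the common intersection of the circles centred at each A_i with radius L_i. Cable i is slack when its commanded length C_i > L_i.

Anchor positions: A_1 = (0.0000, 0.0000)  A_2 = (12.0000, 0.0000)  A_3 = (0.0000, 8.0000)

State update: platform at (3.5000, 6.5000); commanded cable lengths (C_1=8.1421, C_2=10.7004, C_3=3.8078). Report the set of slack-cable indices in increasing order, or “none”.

cable 1: L_1 = ‖A_1−P‖ = 7.3824;  C_1 = 8.1421 → slack
cable 2: L_2 = ‖A_2−P‖ = 10.7005;  C_2 = 10.7004 → taut
cable 3: L_3 = ‖A_3−P‖ = 3.8079;  C_3 = 3.8078 → taut

1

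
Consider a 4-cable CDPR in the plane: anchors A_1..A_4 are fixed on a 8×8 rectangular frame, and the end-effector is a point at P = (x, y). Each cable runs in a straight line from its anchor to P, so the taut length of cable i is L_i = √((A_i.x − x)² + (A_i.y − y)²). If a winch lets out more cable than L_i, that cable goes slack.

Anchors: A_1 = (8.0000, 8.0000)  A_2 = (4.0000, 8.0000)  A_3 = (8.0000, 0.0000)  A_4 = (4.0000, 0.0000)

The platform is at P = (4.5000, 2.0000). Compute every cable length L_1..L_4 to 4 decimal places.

(6.9462, 6.0208, 4.0311, 2.0616)

L_1 = √((8.0000−4.5000)² + (8.0000−2.0000)²) = 6.9462
L_2 = √((4.0000−4.5000)² + (8.0000−2.0000)²) = 6.0208
L_3 = √((8.0000−4.5000)² + (0.0000−2.0000)²) = 4.0311
L_4 = √((4.0000−4.5000)² + (0.0000−2.0000)²) = 2.0616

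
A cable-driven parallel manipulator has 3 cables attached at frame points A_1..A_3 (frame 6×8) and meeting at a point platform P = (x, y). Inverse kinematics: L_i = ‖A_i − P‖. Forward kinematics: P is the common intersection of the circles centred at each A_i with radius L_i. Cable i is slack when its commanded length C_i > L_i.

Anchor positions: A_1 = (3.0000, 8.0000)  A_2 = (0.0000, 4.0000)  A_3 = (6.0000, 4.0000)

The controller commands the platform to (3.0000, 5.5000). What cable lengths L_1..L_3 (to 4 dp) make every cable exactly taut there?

(2.5000, 3.3541, 3.3541)

cable 1: Δx=0.0000, Δy=2.5000; L_1 = √(Δx²+Δy²) = 2.5000
cable 2: Δx=-3.0000, Δy=-1.5000; L_2 = √(Δx²+Δy²) = 3.3541
cable 3: Δx=3.0000, Δy=-1.5000; L_3 = √(Δx²+Δy²) = 3.3541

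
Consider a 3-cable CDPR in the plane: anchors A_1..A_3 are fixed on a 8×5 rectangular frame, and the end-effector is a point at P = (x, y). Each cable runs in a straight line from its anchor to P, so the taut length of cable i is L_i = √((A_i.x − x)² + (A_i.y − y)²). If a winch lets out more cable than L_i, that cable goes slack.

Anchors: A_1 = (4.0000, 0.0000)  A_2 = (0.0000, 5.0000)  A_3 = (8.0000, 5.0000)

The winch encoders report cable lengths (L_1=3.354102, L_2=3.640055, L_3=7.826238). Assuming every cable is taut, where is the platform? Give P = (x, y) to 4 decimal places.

each cable: (A_i−P)·(A_i−P) = L_i²; let c_i = ‖A_i‖²−L_i²
c_1 = 16.0000+0.0000−11.2500 = 4.7500
row 1: 8.0000x − 10.0000y = -7.0000  (c_2=11.7500)
row 2: -8.0000x − 10.0000y = -23.0000  (c_3=27.7500)
Cramer on rows 1–2 → x = 1.0000, y = 1.5000

(1.0000, 1.5000)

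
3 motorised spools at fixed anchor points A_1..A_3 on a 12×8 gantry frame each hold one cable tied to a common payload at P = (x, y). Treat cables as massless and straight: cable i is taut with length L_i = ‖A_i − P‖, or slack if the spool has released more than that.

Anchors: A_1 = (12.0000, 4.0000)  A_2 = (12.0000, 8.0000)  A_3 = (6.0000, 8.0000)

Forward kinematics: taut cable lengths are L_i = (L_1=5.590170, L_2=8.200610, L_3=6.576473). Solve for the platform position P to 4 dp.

expand ‖A_i−P‖²=L_i² and subtract eq 1 (c_i ≔ ‖A_i‖²−L_i²)
c_1 = 144.0000+16.0000−31.2500 = 128.7500
eq1−eq2 → [0.0000  -8.0000]·P = -12.0000
eq1−eq3 → [12.0000  -8.0000]·P = 72.0000
2×2 solve → P = (7.0000, 1.5000)

(7.0000, 1.5000)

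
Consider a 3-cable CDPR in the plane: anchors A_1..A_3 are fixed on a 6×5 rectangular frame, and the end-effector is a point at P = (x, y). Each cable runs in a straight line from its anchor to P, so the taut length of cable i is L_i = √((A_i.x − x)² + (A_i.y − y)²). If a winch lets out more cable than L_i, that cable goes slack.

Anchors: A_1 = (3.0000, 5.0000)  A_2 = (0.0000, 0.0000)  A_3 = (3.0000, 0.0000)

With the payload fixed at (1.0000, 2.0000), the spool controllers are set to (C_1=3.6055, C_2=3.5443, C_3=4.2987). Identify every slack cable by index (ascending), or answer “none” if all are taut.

cable 1: √((2.0000)²+(3.0000)²)=3.6056, C_1=3.6055: taut
cable 2: √((-1.0000)²+(-2.0000)²)=2.2361, C_2=3.5443: slack
cable 3: √((2.0000)²+(-2.0000)²)=2.8284, C_3=4.2987: slack

2, 3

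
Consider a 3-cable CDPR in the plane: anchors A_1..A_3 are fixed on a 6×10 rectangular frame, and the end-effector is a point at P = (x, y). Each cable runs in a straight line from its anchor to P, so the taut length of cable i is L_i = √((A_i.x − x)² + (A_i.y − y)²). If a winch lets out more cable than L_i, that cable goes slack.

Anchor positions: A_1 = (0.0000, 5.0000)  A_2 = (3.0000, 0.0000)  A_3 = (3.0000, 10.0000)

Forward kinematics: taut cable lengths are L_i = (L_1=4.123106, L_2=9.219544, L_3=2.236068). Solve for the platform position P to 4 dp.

each cable: (A_i−P)·(A_i−P) = L_i²; let c_i = ‖A_i‖²−L_i²
c_1 = 0.0000+25.0000−17.0000 = 8.0000
row 1: -6.0000x + 10.0000y = 84.0000  (c_2=-76.0000)
row 2: -6.0000x − 10.0000y = -96.0000  (c_3=104.0000)
Cramer on rows 1–2 → x = 1.0000, y = 9.0000

(1.0000, 9.0000)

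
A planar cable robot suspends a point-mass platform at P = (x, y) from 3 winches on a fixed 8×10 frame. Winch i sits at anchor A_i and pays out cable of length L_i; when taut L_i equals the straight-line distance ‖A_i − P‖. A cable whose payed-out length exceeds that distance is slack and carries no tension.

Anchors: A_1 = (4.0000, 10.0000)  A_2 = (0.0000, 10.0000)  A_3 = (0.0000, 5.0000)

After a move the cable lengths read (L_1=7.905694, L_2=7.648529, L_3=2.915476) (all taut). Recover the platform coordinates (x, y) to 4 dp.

(1.5000, 2.5000)

expand ‖A_i−P‖²=L_i² and subtract eq 1 (q_i ≔ ‖A_i‖²−L_i²)
q_1 = 16.0000+100.0000−62.5000 = 53.5000
eq1−eq2 → [8.0000  0.0000]·P = 12.0000
eq1−eq3 → [8.0000  10.0000]·P = 37.0000
2×2 solve → P = (1.5000, 2.5000)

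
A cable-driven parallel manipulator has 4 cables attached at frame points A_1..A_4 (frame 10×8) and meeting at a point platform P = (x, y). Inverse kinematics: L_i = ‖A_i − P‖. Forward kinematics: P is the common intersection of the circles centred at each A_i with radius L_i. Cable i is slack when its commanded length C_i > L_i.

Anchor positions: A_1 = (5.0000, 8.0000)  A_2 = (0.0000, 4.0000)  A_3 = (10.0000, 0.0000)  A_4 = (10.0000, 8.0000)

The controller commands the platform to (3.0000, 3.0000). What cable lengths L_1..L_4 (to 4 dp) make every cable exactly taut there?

(5.3852, 3.1623, 7.6158, 8.6023)

L_1 = √((5.0000−3.0000)² + (8.0000−3.0000)²) = 5.3852
L_2 = √((0.0000−3.0000)² + (4.0000−3.0000)²) = 3.1623
L_3 = √((10.0000−3.0000)² + (0.0000−3.0000)²) = 7.6158
L_4 = √((10.0000−3.0000)² + (8.0000−3.0000)²) = 8.6023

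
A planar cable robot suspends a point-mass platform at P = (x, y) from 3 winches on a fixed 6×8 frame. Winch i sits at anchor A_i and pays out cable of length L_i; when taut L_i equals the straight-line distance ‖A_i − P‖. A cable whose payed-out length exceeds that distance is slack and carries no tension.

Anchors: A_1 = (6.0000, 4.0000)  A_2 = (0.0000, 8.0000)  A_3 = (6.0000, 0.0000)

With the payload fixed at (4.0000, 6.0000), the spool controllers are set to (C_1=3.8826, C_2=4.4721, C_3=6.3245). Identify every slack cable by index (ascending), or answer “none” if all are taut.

1

i=1: geometric 2.8284 vs commanded 3.8826 ⇒ slack
i=2: geometric 4.4721 vs commanded 4.4721 ⇒ taut
i=3: geometric 6.3246 vs commanded 6.3245 ⇒ taut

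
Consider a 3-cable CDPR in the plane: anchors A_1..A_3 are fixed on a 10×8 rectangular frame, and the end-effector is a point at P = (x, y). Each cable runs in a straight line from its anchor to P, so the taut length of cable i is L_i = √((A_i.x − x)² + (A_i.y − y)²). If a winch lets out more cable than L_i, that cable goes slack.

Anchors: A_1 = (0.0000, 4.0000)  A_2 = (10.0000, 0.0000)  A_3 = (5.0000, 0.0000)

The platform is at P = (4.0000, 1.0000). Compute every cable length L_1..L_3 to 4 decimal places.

(5.0000, 6.0828, 1.4142)

L_1: Δ = A_1−P = (-4.0000, 3.0000) → ‖Δ‖ = √25.0000 = 5.0000
L_2: Δ = A_2−P = (6.0000, -1.0000) → ‖Δ‖ = √37.0000 = 6.0828
L_3: Δ = A_3−P = (1.0000, -1.0000) → ‖Δ‖ = √2.0000 = 1.4142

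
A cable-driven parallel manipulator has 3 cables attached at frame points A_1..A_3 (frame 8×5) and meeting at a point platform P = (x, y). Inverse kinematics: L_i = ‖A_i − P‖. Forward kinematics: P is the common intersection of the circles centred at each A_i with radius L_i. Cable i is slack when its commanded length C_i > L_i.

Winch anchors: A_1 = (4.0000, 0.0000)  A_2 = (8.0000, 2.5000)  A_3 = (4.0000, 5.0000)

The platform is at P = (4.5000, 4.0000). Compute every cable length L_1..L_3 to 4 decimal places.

L_1 = √((4.0000−4.5000)² + (0.0000−4.0000)²) = 4.0311
L_2 = √((8.0000−4.5000)² + (2.5000−4.0000)²) = 3.8079
L_3 = √((4.0000−4.5000)² + (5.0000−4.0000)²) = 1.1180

(4.0311, 3.8079, 1.1180)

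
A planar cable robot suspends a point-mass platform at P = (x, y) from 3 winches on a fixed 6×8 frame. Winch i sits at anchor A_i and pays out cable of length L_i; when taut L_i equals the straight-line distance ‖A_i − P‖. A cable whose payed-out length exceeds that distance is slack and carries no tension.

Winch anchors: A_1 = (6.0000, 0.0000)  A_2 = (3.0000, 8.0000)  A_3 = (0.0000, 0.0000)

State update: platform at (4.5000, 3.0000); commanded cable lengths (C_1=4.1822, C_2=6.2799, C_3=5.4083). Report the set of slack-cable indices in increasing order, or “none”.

1, 2

cable 1: L_1 = ‖A_1−P‖ = 3.3541;  C_1 = 4.1822 → slack
cable 2: L_2 = ‖A_2−P‖ = 5.2202;  C_2 = 6.2799 → slack
cable 3: L_3 = ‖A_3−P‖ = 5.4083;  C_3 = 5.4083 → taut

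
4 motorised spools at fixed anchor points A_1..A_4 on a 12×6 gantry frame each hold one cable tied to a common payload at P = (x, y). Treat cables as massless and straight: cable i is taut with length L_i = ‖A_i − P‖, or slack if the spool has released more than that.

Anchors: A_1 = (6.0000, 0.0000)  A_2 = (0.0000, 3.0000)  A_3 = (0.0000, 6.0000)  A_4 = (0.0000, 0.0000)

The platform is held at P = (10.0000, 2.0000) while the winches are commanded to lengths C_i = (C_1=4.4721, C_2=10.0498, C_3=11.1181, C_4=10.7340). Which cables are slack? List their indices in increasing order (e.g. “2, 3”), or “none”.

3, 4

cable 1: √((-4.0000)²+(-2.0000)²)=4.4721, C_1=4.4721: taut
cable 2: √((-10.0000)²+(1.0000)²)=10.0499, C_2=10.0498: taut
cable 3: √((-10.0000)²+(4.0000)²)=10.7703, C_3=11.1181: slack
cable 4: √((-10.0000)²+(-2.0000)²)=10.1980, C_4=10.7340: slack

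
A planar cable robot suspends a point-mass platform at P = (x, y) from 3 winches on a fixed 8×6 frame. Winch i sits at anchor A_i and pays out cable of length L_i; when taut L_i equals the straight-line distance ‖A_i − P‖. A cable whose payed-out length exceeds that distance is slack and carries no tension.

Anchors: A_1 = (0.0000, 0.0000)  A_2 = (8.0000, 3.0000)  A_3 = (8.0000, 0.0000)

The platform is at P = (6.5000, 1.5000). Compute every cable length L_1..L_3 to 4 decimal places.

L_1 = √((0.0000−6.5000)² + (0.0000−1.5000)²) = 6.6708
L_2 = √((8.0000−6.5000)² + (3.0000−1.5000)²) = 2.1213
L_3 = √((8.0000−6.5000)² + (0.0000−1.5000)²) = 2.1213

(6.6708, 2.1213, 2.1213)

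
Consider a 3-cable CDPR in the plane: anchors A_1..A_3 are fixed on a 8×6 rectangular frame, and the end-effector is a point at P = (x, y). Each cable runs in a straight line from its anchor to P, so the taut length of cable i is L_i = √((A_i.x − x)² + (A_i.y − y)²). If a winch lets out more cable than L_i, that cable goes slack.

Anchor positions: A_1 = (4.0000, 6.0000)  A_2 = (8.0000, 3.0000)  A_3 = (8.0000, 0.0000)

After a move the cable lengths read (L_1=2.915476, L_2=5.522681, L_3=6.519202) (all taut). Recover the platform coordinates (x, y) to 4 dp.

(2.5000, 3.5000)

each cable: (A_i−P)·(A_i−P) = L_i²; let c_i = ‖A_i‖²−L_i²
c_1 = 16.0000+36.0000−8.5000 = 43.5000
row 1: -8.0000x + 6.0000y = 1.0000  (c_2=42.5000)
row 2: -8.0000x + 12.0000y = 22.0000  (c_3=21.5000)
Cramer on rows 1–2 → x = 2.5000, y = 3.5000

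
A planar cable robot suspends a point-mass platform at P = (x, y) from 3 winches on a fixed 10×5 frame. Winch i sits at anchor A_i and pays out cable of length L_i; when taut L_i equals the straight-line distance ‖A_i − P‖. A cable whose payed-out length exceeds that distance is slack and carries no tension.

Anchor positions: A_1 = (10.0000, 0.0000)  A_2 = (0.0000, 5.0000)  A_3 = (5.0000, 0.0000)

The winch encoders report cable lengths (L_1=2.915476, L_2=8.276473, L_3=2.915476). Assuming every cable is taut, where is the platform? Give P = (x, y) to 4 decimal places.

(7.5000, 1.5000)

each cable: (A_i−P)·(A_i−P) = L_i²; let c_i = ‖A_i‖²−L_i²
c_1 = 100.0000+0.0000−8.5000 = 91.5000
row 1: 20.0000x − 10.0000y = 135.0000  (c_2=-43.5000)
row 2: 10.0000x + 0.0000y = 75.0000  (c_3=16.5000)
Cramer on rows 1–2 → x = 7.5000, y = 1.5000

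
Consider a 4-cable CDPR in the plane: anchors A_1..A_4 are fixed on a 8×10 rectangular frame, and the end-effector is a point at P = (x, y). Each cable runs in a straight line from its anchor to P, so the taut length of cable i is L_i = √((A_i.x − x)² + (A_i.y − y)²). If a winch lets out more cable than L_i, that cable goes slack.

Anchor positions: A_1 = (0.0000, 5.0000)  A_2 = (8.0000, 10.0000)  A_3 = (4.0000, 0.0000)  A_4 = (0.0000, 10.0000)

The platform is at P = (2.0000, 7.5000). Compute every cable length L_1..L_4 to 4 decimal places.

L_1: Δ = A_1−P = (-2.0000, -2.5000) → ‖Δ‖ = √10.2500 = 3.2016
L_2: Δ = A_2−P = (6.0000, 2.5000) → ‖Δ‖ = √42.2500 = 6.5000
L_3: Δ = A_3−P = (2.0000, -7.5000) → ‖Δ‖ = √60.2500 = 7.7621
L_4: Δ = A_4−P = (-2.0000, 2.5000) → ‖Δ‖ = √10.2500 = 3.2016

(3.2016, 6.5000, 7.7621, 3.2016)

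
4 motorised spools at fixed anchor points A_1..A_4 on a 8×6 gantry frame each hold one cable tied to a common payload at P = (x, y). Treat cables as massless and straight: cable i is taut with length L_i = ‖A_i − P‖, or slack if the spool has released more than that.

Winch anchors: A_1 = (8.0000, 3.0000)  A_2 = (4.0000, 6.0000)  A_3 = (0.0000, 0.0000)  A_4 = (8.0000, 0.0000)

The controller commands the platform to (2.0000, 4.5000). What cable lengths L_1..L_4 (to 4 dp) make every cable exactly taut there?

cable 1: Δx=6.0000, Δy=-1.5000; L_1 = √(Δx²+Δy²) = 6.1847
cable 2: Δx=2.0000, Δy=1.5000; L_2 = √(Δx²+Δy²) = 2.5000
cable 3: Δx=-2.0000, Δy=-4.5000; L_3 = √(Δx²+Δy²) = 4.9244
cable 4: Δx=6.0000, Δy=-4.5000; L_4 = √(Δx²+Δy²) = 7.5000

(6.1847, 2.5000, 4.9244, 7.5000)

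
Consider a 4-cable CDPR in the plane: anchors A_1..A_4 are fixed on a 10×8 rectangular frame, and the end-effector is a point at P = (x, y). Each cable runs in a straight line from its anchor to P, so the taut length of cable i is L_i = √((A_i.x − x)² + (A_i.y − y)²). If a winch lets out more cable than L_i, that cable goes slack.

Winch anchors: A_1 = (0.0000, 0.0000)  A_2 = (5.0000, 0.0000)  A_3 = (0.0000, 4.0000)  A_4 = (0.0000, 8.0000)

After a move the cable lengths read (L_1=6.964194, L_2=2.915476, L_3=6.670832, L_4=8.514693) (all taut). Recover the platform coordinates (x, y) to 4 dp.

circle eqns → linear via eq_j − eq_1; set k_j = A_j·A_j − L_j²
k_1 = 0.0000+0.0000−48.5000 = -48.5000
-10.0000·x + 0.0000·y = k_1−k_2 = -65.0000
0.0000·x − 8.0000·y = k_1−k_3 = -20.0000
0.0000·x − 16.0000·y = k_1−k_4 = -40.0000
solve first two rows → x=6.5000, y=2.5000
check cable 4: ‖A_4−P‖² = 72.5000 ≈ L_4² = 72.5000 ✓

(6.5000, 2.5000)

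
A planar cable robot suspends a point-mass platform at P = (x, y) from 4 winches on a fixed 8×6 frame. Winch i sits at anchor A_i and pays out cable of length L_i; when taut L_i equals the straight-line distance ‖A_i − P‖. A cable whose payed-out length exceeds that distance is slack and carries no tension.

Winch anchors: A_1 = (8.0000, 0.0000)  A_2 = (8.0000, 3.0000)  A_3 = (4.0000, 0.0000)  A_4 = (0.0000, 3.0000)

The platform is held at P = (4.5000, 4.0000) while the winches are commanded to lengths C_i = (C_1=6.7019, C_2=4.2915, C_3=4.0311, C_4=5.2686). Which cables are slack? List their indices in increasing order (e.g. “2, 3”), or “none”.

1, 2, 4

cable 1: L_1 = ‖A_1−P‖ = 5.3151;  C_1 = 6.7019 → slack
cable 2: L_2 = ‖A_2−P‖ = 3.6401;  C_2 = 4.2915 → slack
cable 3: L_3 = ‖A_3−P‖ = 4.0311;  C_3 = 4.0311 → taut
cable 4: L_4 = ‖A_4−P‖ = 4.6098;  C_4 = 5.2686 → slack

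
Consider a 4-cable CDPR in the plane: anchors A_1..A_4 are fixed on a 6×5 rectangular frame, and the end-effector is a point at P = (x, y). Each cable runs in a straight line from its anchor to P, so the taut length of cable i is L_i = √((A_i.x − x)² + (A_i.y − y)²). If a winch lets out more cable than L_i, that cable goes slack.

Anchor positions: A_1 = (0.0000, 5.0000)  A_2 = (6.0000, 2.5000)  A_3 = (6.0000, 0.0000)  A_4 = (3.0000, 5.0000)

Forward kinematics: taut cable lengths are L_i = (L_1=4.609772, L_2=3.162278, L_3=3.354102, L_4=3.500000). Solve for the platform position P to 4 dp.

(3.0000, 1.5000)

expand ‖A_i−P‖²=L_i² and subtract eq 1 (c_i ≔ ‖A_i‖²−L_i²)
c_1 = 0.0000+25.0000−21.2500 = 3.7500
eq1−eq2 → [-12.0000  5.0000]·P = -28.5000
eq1−eq3 → [-12.0000  10.0000]·P = -21.0000
eq1−eq4 → [-6.0000  0.0000]·P = -18.0000
2×2 solve → P = (3.0000, 1.5000)
check cable 4: ‖A_4−P‖² = 12.2500 ≈ L_4² = 12.2500 ✓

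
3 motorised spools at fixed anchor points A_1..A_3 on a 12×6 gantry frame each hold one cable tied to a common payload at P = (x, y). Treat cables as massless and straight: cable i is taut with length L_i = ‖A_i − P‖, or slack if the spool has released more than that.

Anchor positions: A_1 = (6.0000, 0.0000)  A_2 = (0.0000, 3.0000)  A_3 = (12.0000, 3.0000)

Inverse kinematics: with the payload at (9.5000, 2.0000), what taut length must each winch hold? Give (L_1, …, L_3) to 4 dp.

(4.0311, 9.5525, 2.6926)

cable 1: Δx=-3.5000, Δy=-2.0000; L_1 = √(Δx²+Δy²) = 4.0311
cable 2: Δx=-9.5000, Δy=1.0000; L_2 = √(Δx²+Δy²) = 9.5525
cable 3: Δx=2.5000, Δy=1.0000; L_3 = √(Δx²+Δy²) = 2.6926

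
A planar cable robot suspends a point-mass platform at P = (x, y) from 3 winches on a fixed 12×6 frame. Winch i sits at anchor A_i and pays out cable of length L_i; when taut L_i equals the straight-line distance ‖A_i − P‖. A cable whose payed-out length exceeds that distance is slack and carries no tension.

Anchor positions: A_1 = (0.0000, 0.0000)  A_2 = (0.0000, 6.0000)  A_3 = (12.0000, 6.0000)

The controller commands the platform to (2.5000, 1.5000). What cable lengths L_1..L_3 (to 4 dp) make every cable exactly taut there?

(2.9155, 5.1478, 10.5119)

L_1: Δ = A_1−P = (-2.5000, -1.5000) → ‖Δ‖ = √8.5000 = 2.9155
L_2: Δ = A_2−P = (-2.5000, 4.5000) → ‖Δ‖ = √26.5000 = 5.1478
L_3: Δ = A_3−P = (9.5000, 4.5000) → ‖Δ‖ = √110.5000 = 10.5119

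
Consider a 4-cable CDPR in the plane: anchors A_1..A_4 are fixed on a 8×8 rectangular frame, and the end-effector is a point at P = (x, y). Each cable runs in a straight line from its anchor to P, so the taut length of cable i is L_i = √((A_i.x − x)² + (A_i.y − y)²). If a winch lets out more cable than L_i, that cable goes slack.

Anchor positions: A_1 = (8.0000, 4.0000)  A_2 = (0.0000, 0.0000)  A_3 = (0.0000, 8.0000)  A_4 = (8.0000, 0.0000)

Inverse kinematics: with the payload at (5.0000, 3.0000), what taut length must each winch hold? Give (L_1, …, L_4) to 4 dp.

L_1: Δ = A_1−P = (3.0000, 1.0000) → ‖Δ‖ = √10.0000 = 3.1623
L_2: Δ = A_2−P = (-5.0000, -3.0000) → ‖Δ‖ = √34.0000 = 5.8310
L_3: Δ = A_3−P = (-5.0000, 5.0000) → ‖Δ‖ = √50.0000 = 7.0711
L_4: Δ = A_4−P = (3.0000, -3.0000) → ‖Δ‖ = √18.0000 = 4.2426

(3.1623, 5.8310, 7.0711, 4.2426)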